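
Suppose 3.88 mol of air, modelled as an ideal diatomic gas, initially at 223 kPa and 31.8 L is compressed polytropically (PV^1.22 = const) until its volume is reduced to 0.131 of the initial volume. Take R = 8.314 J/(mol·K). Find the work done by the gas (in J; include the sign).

T₁ = P₁V₁/(nR) = 223×31.8/(3.88×8.314) = 220 K.
Polytropic n=1.22: T₂ = T₁(V₁/V₂)^(n−1) = 220×(7.63)^0.22 = 344 K; P₂ = P₁(V₁/V₂)^n = 2660 kPa.
W = (P₁V₁−P₂V₂)/(n−1) = (223×31.8−2660×4.17)/0.22 = -18200 J.

-18200 J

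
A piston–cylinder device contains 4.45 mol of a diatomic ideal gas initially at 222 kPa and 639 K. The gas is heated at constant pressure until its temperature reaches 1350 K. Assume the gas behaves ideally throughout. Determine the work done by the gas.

V₁ = nRT₁/P₁ = 4.45×8.314×639/222 = 106 L.
Isobaric: P stays 222 kPa; V/T = const ⇒ T₂ = 1350 K, V₂ = 225 L.
W = PΔV = 222×(225−106) kPa·L = 26300 J.

26300 J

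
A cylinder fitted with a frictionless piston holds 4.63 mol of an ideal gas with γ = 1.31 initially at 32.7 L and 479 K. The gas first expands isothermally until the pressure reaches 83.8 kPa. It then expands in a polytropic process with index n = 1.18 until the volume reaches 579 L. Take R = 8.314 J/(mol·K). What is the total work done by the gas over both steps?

P₁ = nRT₁/V₁ = 4.63×8.314×479/32.7 = 564 kPa.
Step 1 — Isothermal: T stays 479 K; PV = const ⇒ V₂ = 220 L, P₂ = 83.8 kPa.
ΔU = 0 (ideal gas, T constant).
W = nRT ln(V₂/V₁) = 4.63×8.314×479×ln(6.73) = 35200 J.
Q = ΔU + W = 35200 J.
State after step 1: P = 83.8 kPa, V = 220 L, T = 479 K.
Step 2 — Polytropic n=1.18: T₂ = T₁(V₁/V₂)^(n−1) = 479×(0.380)^0.18 = 402 K; P₂ = P₁(V₁/V₂)^n = 26.8 kPa.
W = (P₁V₁−P₂V₂)/(n−1) = (83.8×220−26.8×579)/0.18 = 16400 J.
ΔU = nCvΔT = 4.63×26.8×(402−479) = -9510 J.
Q = ΔU + W = 6870 J.
Net over both steps: W = 51500 J, Q = 42000 J, ΔU = -9510 J.

51500 J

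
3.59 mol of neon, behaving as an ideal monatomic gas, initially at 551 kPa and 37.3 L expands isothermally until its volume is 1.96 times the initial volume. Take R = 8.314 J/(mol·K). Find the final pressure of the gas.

281 kPa

T₁ = P₁V₁/(nR) = 551×37.3/(3.59×8.314) = 689 K.
Isothermal: T stays 689 K; PV = const ⇒ V₂ = 73.1 L, P₂ = 281 kPa.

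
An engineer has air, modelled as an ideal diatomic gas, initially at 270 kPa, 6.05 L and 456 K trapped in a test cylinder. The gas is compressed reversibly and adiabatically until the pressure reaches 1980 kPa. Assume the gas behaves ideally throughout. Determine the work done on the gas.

n = P₁V₁/(RT₁) = 270×6.05/(8.314×456) = 0.431 mol.
Adiabatic: T₂/T₁ = (P₂/P₁)^((γ−1)/γ) ⇒ T₂ = 456×(7.33)^0.286 = 806 K; V₂ = 1.46 L.
ΔU = nCvΔT = 0.431×20.8×(806−456) = 3130 J.
Q = 0 for an adiabatic process, so W = −ΔU = -3130 J.
Work done on the gas = −W_by = 3130 J.

3130 J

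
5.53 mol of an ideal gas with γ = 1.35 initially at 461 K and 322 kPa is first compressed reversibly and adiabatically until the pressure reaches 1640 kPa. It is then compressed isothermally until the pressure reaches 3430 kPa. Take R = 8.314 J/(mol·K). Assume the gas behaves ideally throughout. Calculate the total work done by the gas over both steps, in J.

-55600 J

V₁ = nRT₁/P₁ = 5.53×8.314×461/322 = 65.8 L.
Step 1 — Adiabatic: T₂/T₁ = (P₂/P₁)^((γ−1)/γ) ⇒ T₂ = 461×(5.09)^0.259 = 703 K; V₂ = 19.7 L.
ΔU = nCvΔT = 5.53×23.8×(703−461) = 31800 J.
Q = 0 for an adiabatic process, so W = −ΔU = -31800 J.
State after step 1: P = 1640 kPa, V = 19.7 L, T = 703 K.
Step 2 — Isothermal: T stays 703 K; PV = const ⇒ V₂ = 9.42 L, P₂ = 3430 kPa.
ΔU = 0 (ideal gas, T constant).
W = nRT ln(V₂/V₁) = 5.53×8.314×703×ln(0.478) = -23900 J.
Q = ΔU + W = -23900 J.
Net over both steps: W = -55600 J, Q = -23900 J, ΔU = 31800 J.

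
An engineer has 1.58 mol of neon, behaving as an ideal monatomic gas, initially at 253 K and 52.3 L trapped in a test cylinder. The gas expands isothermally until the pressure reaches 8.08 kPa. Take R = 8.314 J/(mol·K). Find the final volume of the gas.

P₁ = nRT₁/V₁ = 1.58×8.314×253/52.3 = 63.5 kPa.
Isothermal: T stays 253 K; PV = const ⇒ V₂ = 411 L, P₂ = 8.08 kPa.

411 L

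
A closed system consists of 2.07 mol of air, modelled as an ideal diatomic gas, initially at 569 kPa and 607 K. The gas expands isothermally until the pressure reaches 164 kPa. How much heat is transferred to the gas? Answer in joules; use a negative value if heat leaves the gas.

V₁ = nRT₁/P₁ = 2.07×8.314×607/569 = 18.4 L.
Isothermal: T stays 607 K; PV = const ⇒ V₂ = 63.7 L, P₂ = 164 kPa.
ΔU = 0 (ideal gas, T constant).
W = nRT ln(V₂/V₁) = 2.07×8.314×607×ln(3.47) = 13000 J.
Q = ΔU + W = 13000 J.

13000 J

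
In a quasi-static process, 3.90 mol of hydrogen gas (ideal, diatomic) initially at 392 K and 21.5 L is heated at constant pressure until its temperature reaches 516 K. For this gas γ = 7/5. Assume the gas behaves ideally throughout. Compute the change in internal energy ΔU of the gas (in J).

10100 J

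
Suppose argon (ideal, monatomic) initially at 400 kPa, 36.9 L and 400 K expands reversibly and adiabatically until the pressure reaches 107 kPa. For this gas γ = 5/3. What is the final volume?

81.4 L

Adiabatic: T₂/T₁ = (P₂/P₁)^((γ−1)/γ) ⇒ T₂ = 400×(0.268)^0.400 = 236 K; V₂ = 81.4 L.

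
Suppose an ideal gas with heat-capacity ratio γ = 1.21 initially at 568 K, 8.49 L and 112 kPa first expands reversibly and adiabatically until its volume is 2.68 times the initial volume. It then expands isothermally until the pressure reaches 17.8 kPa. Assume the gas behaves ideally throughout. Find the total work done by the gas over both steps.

1350 J

n = P₁V₁/(RT₁) = 112×8.49/(8.314×568) = 0.201 mol.
Step 1 — Adiabatic: TV^(γ−1) = const ⇒ T₂ = 568×(0.373)^0.210 = 462 K; PV^γ = const ⇒ P₂ = 34.0 kPa.
ΔU = nCvΔT = 0.201×39.6×(462−568) = -847 J.
Q = 0 for an adiabatic process, so W = −ΔU = 847 J.
State after step 1: P = 34.0 kPa, V = 22.8 L, T = 462 K.
Step 2 — Isothermal: T stays 462 K; PV = const ⇒ V₂ = 43.4 L, P₂ = 17.8 kPa.
ΔU = 0 (ideal gas, T constant).
W = nRT ln(V₂/V₁) = 0.201×8.314×462×ln(1.91) = 500 J.
Q = ΔU + W = 500 J.
Net over both steps: W = 1350 J, Q = 500 J, ΔU = -847 J.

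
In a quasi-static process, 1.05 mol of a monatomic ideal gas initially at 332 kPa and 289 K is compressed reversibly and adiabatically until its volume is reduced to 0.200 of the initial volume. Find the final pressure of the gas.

4850 kPa

V₁ = nRT₁/P₁ = 1.05×8.314×289/332 = 7.60 L.
Adiabatic: TV^(γ−1) = const ⇒ T₂ = 289×(5.00)^0.667 = 845 K; PV^γ = const ⇒ P₂ = 4850 kPa.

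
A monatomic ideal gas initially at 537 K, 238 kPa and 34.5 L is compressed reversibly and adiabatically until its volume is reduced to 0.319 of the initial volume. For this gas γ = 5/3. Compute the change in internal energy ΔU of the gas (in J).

14100 J

n = P₁V₁/(RT₁) = 238×34.5/(8.314×537) = 1.84 mol.
Adiabatic: TV^(γ−1) = const ⇒ T₂ = 537×(3.13)^0.667 = 1150 K; PV^γ = const ⇒ P₂ = 1600 kPa.
For an ideal gas ΔU = nCvΔT with Cv = (3/2)R = 12.5 J/(mol·K).
ΔU = 1.84×12.5×(1150−537) = 14100 J.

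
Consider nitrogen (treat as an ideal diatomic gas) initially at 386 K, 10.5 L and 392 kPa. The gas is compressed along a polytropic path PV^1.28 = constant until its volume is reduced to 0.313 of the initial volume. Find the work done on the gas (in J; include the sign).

n = P₁V₁/(RT₁) = 392×10.5/(8.314×386) = 1.28 mol.
Polytropic n=1.28: T₂ = T₁(V₁/V₂)^(n−1) = 386×(3.19)^0.28 = 534 K; P₂ = P₁(V₁/V₂)^n = 1730 kPa.
W = (P₁V₁−P₂V₂)/(n−1) = (392×10.5−1730×3.29)/0.28 = -5650 J.
Work done on the gas = −W_by = 5650 J.

5650 J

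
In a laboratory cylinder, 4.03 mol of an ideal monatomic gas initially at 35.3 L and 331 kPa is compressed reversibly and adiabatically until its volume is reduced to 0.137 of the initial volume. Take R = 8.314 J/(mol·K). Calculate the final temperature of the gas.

T₁ = P₁V₁/(nR) = 331×35.3/(4.03×8.314) = 349 K.
Adiabatic: TV^(γ−1) = const ⇒ T₂ = 349×(7.30)^0.667 = 1310 K; PV^γ = const ⇒ P₂ = 9090 kPa.

1310 K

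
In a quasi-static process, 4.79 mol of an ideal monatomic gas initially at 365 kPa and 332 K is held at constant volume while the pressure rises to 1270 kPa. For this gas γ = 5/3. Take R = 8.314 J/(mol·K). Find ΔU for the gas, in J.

V₁ = nRT₁/P₁ = 4.79×8.314×332/365 = 36.2 L.
Isochoric: V stays 36.2 L; P/T = const ⇒ T₂ = 1160 K, P₂ = 1270 kPa.
For an ideal gas ΔU = nCvΔT with Cv = (3/2)R = 12.5 J/(mol·K).
ΔU = 4.79×12.5×(1160−332) = 49200 J.

49200 J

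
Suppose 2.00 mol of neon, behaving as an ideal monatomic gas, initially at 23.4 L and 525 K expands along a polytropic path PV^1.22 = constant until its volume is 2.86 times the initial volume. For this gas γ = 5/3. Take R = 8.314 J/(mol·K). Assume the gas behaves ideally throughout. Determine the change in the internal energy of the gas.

-2700 J

P₁ = nRT₁/V₁ = 2.00×8.314×525/23.4 = 373 kPa.
Polytropic n=1.22: T₂ = T₁(V₁/V₂)^(n−1) = 525×(0.350)^0.22 = 417 K; P₂ = P₁(V₁/V₂)^n = 104 kPa.
For an ideal gas ΔU = nCvΔT with Cv = (3/2)R = 12.5 J/(mol·K).
ΔU = 2.00×12.5×(417−525) = -2700 J.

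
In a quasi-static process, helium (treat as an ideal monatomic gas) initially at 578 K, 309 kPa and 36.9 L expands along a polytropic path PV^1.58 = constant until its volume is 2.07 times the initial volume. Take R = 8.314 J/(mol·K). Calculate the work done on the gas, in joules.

-6770 J

n = P₁V₁/(RT₁) = 309×36.9/(8.314×578) = 2.37 mol.
Polytropic n=1.58: T₂ = T₁(V₁/V₂)^(n−1) = 578×(0.483)^0.58 = 379 K; P₂ = P₁(V₁/V₂)^n = 97.9 kPa.
W = (P₁V₁−P₂V₂)/(n−1) = (309×36.9−97.9×76.4)/0.58 = 6770 J.
Work done on the gas = −W_by = -6770 J.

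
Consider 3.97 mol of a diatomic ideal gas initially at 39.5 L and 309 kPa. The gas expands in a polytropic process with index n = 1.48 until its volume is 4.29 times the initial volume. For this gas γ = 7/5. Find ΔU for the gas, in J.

T₁ = P₁V₁/(nR) = 309×39.5/(3.97×8.314) = 370 K.
Polytropic n=1.48: T₂ = T₁(V₁/V₂)^(n−1) = 370×(0.233)^0.48 = 184 K; P₂ = P₁(V₁/V₂)^n = 35.8 kPa.
For an ideal gas ΔU = nCvΔT with Cv = (5/2)R = 20.8 J/(mol·K).
ΔU = 3.97×20.8×(184−370) = -15300 J.

-15300 J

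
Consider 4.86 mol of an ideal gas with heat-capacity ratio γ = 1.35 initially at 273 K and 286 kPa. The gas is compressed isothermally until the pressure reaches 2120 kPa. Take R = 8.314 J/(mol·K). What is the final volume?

V₁ = nRT₁/P₁ = 4.86×8.314×273/286 = 38.6 L.
Isothermal: T stays 273 K; PV = const ⇒ V₂ = 5.20 L, P₂ = 2120 kPa.

5.20 L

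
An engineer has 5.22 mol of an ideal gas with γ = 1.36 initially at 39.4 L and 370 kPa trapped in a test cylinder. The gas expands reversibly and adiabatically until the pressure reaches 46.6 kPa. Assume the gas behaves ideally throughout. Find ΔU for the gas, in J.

T₁ = P₁V₁/(nR) = 370×39.4/(5.22×8.314) = 336 K.
Adiabatic: T₂/T₁ = (P₂/P₁)^((γ−1)/γ) ⇒ T₂ = 336×(0.126)^0.265 = 194 K; V₂ = 181 L.
For an ideal gas ΔU = nCvΔT with Cv = R/(γ−1) = 23.1 J/(mol·K).
ΔU = 5.22×23.1×(194−336) = -17100 J.

-17100 J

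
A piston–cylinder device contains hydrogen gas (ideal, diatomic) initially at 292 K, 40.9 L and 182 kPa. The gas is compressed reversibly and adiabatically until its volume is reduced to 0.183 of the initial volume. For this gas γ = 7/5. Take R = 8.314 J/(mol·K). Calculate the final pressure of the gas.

Adiabatic: TV^(γ−1) = const ⇒ T₂ = 292×(5.46)^0.400 = 576 K; PV^γ = const ⇒ P₂ = 1960 kPa.

1960 kPa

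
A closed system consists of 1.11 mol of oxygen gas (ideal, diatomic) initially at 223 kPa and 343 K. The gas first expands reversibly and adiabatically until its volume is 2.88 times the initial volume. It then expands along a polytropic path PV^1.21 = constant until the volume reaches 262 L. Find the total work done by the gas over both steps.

5920 J

V₁ = nRT₁/P₁ = 1.11×8.314×343/223 = 14.2 L.
Step 1 — Adiabatic: TV^(γ−1) = const ⇒ T₂ = 343×(0.347)^0.400 = 225 K; PV^γ = const ⇒ P₂ = 50.7 kPa.
ΔU = nCvΔT = 1.11×20.8×(225−343) = -2730 J.
Q = 0 for an adiabatic process, so W = −ΔU = 2730 J.
State after step 1: P = 50.7 kPa, V = 40.9 L, T = 225 K.
Step 2 — Polytropic n=1.21: T₂ = T₁(V₁/V₂)^(n−1) = 225×(0.156)^0.21 = 152 K; P₂ = P₁(V₁/V₂)^n = 5.36 kPa.
W = (P₁V₁−P₂V₂)/(n−1) = (50.7×40.9−5.36×262)/0.21 = 3190 J.
ΔU = nCvΔT = 1.11×20.8×(152−225) = -1670 J.
Q = ΔU + W = 1510 J.
Net over both steps: W = 5920 J, Q = 1510 J, ΔU = -4400 J.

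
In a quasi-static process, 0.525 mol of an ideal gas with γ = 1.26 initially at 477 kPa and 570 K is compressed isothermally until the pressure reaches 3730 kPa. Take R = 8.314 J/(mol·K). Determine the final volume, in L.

0.667 L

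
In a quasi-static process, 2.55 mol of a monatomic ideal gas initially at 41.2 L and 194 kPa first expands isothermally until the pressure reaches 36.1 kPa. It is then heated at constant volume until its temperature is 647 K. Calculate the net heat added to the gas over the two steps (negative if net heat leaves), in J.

T₁ = P₁V₁/(nR) = 194×41.2/(2.55×8.314) = 377 K.
Step 1 — Isothermal: T stays 377 K; PV = const ⇒ V₂ = 221 L, P₂ = 36.1 kPa.
ΔU = 0 (ideal gas, T constant).
W = nRT ln(V₂/V₁) = 2.55×8.314×377×ln(5.37) = 13400 J.
Q = ΔU + W = 13400 J.
State after step 1: P = 36.1 kPa, V = 221 L, T = 377 K.
Step 2 — Isochoric: V stays 221 L; P/T = const ⇒ T₂ = 647 K, P₂ = 62.0 kPa.
W = 0 (no volume change).
ΔU = nCvΔT = 2.55×12.5×(647−377) = 8590 J.
Q = ΔU = 8590 J.
Net over both steps: W = 13400 J, Q = 22000 J, ΔU = 8590 J.

22000 J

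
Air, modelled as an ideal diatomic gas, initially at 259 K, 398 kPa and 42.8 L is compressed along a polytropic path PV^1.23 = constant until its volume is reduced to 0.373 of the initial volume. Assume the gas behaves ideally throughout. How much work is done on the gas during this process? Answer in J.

n = P₁V₁/(RT₁) = 398×42.8/(8.314×259) = 7.91 mol.
Polytropic n=1.23: T₂ = T₁(V₁/V₂)^(n−1) = 259×(2.68)^0.23 = 325 K; P₂ = P₁(V₁/V₂)^n = 1340 kPa.
W = (P₁V₁−P₂V₂)/(n−1) = (398×42.8−1340×16.0)/0.23 = -18900 J.
Work done on the gas = −W_by = 18900 J.

18900 J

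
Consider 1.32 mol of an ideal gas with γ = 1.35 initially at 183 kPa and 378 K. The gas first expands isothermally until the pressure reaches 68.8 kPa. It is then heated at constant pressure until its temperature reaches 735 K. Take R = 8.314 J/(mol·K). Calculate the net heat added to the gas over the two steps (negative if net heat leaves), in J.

V₁ = nRT₁/P₁ = 1.32×8.314×378/183 = 22.7 L.
Step 1 — Isothermal: T stays 378 K; PV = const ⇒ V₂ = 60.3 L, P₂ = 68.8 kPa.
ΔU = 0 (ideal gas, T constant).
W = nRT ln(V₂/V₁) = 1.32×8.314×378×ln(2.66) = 4060 J.
Q = ΔU + W = 4060 J.
State after step 1: P = 68.8 kPa, V = 60.3 L, T = 378 K.
Step 2 — Isobaric: P stays 68.8 kPa; V/T = const ⇒ T₂ = 735 K, V₂ = 117 L.
W = PΔV = 68.8×(117−60.3) kPa·L = 3920 J.
ΔU = nCvΔT = 1.32×23.8×(735−378) = 11200 J.
Q = ΔU + W = nCpΔT = 15100 J.
Net over both steps: W = 7980 J, Q = 19200 J, ΔU = 11200 J.

19200 J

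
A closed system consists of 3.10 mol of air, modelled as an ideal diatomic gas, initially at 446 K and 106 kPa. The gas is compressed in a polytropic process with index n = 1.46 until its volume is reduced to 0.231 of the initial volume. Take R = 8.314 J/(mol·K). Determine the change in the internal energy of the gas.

V₁ = nRT₁/P₁ = 3.10×8.314×446/106 = 108 L.
Polytropic n=1.46: T₂ = T₁(V₁/V₂)^(n−1) = 446×(4.33)^0.46 = 875 K; P₂ = P₁(V₁/V₂)^n = 900 kPa.
For an ideal gas ΔU = nCvΔT with Cv = (5/2)R = 20.8 J/(mol·K).
ΔU = 3.10×20.8×(875−446) = 27700 J.

27700 J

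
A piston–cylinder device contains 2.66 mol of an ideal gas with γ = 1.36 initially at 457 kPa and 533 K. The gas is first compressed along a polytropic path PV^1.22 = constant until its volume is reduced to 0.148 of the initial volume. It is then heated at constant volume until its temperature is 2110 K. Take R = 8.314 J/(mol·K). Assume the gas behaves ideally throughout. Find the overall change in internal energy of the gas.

96900 J

V₁ = nRT₁/P₁ = 2.66×8.314×533/457 = 25.8 L.
Step 1 — Polytropic n=1.22: T₂ = T₁(V₁/V₂)^(n−1) = 533×(6.76)^0.22 = 811 K; P₂ = P₁(V₁/V₂)^n = 4700 kPa.
W = (P₁V₁−P₂V₂)/(n−1) = (457×25.8−4700×3.82)/0.22 = -28000 J.
ΔU = nCvΔT = 2.66×23.1×(811−533) = 17100 J.
Q = ΔU + W = -10900 J.
State after step 1: P = 4700 kPa, V = 3.82 L, T = 811 K.
Step 2 — Isochoric: V stays 3.82 L; P/T = const ⇒ T₂ = 2110 K, P₂ = 12200 kPa.
W = 0 (no volume change).
ΔU = nCvΔT = 2.66×23.1×(2110−811) = 79800 J.
Q = ΔU = 79800 J.
Net over both steps: W = -28000 J, Q = 68900 J, ΔU = 96900 J.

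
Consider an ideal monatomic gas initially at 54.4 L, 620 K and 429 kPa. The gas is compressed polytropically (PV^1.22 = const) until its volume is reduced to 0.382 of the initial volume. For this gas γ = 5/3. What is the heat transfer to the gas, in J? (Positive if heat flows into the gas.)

-16800 J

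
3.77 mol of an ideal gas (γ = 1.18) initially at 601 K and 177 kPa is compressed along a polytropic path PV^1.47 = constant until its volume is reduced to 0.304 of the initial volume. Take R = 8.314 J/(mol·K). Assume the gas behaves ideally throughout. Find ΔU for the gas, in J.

78500 J

V₁ = nRT₁/P₁ = 3.77×8.314×601/177 = 106 L.
Polytropic n=1.47: T₂ = T₁(V₁/V₂)^(n−1) = 601×(3.29)^0.47 = 1050 K; P₂ = P₁(V₁/V₂)^n = 1020 kPa.
For an ideal gas ΔU = nCvΔT with Cv = R/(γ−1) = 46.2 J/(mol·K).
ΔU = 3.77×46.2×(1050−601) = 78500 J.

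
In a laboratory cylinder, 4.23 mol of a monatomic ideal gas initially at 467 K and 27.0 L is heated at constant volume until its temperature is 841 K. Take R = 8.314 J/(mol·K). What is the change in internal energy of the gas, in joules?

P₁ = nRT₁/V₁ = 4.23×8.314×467/27.0 = 608 kPa.
Isochoric: V stays 27.0 L; P/T = const ⇒ T₂ = 841 K, P₂ = 1100 kPa.
For an ideal gas ΔU = nCvΔT with Cv = (3/2)R = 12.5 J/(mol·K).
ΔU = 4.23×12.5×(841−467) = 19700 J.

19700 J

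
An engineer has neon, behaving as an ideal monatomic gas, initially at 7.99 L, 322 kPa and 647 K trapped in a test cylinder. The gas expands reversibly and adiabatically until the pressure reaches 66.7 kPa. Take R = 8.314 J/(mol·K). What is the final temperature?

Adiabatic: T₂/T₁ = (P₂/P₁)^((γ−1)/γ) ⇒ T₂ = 647×(0.207)^0.400 = 345 K; V₂ = 20.5 L.

345 K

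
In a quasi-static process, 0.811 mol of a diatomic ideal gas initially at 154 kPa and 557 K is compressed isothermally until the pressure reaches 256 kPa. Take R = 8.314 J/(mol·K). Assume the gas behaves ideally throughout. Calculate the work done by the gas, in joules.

V₁ = nRT₁/P₁ = 0.811×8.314×557/154 = 24.4 L.
Isothermal: T stays 557 K; PV = const ⇒ V₂ = 14.7 L, P₂ = 256 kPa.
W = nRT ln(V₂/V₁) = 0.811×8.314×557×ln(0.602) = -1910 J.

-1910 J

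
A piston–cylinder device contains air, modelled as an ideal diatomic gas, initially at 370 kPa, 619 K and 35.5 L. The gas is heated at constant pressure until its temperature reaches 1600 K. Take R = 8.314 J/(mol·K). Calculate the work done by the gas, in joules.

n = P₁V₁/(RT₁) = 370×35.5/(8.314×619) = 2.55 mol.
Isobaric: P stays 370 kPa; V/T = const ⇒ T₂ = 1600 K, V₂ = 91.8 L.
W = PΔV = 370×(91.8−35.5) kPa·L = 20800 J.

20800 J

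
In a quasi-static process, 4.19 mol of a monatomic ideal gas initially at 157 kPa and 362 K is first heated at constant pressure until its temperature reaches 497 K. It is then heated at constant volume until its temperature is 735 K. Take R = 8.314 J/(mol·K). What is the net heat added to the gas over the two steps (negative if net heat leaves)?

24200 J

V₁ = nRT₁/P₁ = 4.19×8.314×362/157 = 80.3 L.
Step 1 — Isobaric: P stays 157 kPa; V/T = const ⇒ T₂ = 497 K, V₂ = 110 L.
W = PΔV = 157×(110−80.3) kPa·L = 4700 J.
ΔU = nCvΔT = 4.19×12.5×(497−362) = 7050 J.
Q = ΔU + W = nCpΔT = 11800 J.
State after step 1: P = 157 kPa, V = 110 L, T = 497 K.
Step 2 — Isochoric: V stays 110 L; P/T = const ⇒ T₂ = 735 K, P₂ = 232 kPa.
W = 0 (no volume change).
ΔU = nCvΔT = 4.19×12.5×(735−497) = 12400 J.
Q = ΔU = 12400 J.
Net over both steps: W = 4700 J, Q = 24200 J, ΔU = 19500 J.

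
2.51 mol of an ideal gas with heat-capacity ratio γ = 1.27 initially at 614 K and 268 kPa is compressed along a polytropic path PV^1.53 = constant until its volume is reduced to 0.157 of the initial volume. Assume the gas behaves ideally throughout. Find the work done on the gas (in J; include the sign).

V₁ = nRT₁/P₁ = 2.51×8.314×614/268 = 47.8 L.
Polytropic n=1.53: T₂ = T₁(V₁/V₂)^(n−1) = 614×(6.37)^0.53 = 1640 K; P₂ = P₁(V₁/V₂)^n = 4550 kPa.
W = (P₁V₁−P₂V₂)/(n−1) = (268×47.8−4550×7.51)/0.53 = -40300 J.
Work done on the gas = −W_by = 40300 J.

40300 J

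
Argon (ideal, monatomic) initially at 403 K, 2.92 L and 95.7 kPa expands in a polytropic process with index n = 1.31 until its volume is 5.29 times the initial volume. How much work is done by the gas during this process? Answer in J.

364 J

n = P₁V₁/(RT₁) = 95.7×2.92/(8.314×403) = 0.0834 mol.
Polytropic n=1.31: T₂ = T₁(V₁/V₂)^(n−1) = 403×(0.189)^0.31 = 240 K; P₂ = P₁(V₁/V₂)^n = 10.8 kPa.
W = (P₁V₁−P₂V₂)/(n−1) = (95.7×2.92−10.8×15.4)/0.31 = 364 J.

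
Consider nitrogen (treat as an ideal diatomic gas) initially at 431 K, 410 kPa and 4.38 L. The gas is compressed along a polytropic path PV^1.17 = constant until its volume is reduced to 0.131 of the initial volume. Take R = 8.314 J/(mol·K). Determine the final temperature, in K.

609 K

Polytropic n=1.17: T₂ = T₁(V₁/V₂)^(n−1) = 431×(7.63)^0.17 = 609 K; P₂ = P₁(V₁/V₂)^n = 4420 kPa.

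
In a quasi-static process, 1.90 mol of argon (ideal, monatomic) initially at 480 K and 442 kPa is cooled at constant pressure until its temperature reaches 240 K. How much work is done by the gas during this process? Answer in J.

V₁ = nRT₁/P₁ = 1.90×8.314×480/442 = 17.2 L.
Isobaric: P stays 442 kPa; V/T = const ⇒ T₂ = 240 K, V₂ = 8.58 L.
W = PΔV = 442×(8.58−17.2) kPa·L = -3790 J.

-3790 J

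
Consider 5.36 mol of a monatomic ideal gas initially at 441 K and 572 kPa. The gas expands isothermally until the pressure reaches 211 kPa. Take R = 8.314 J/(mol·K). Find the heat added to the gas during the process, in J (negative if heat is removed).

19600 J

V₁ = nRT₁/P₁ = 5.36×8.314×441/572 = 34.4 L.
Isothermal: T stays 441 K; PV = const ⇒ V₂ = 93.1 L, P₂ = 211 kPa.
ΔU = 0 (ideal gas, T constant).
W = nRT ln(V₂/V₁) = 5.36×8.314×441×ln(2.71) = 19600 J.
Q = ΔU + W = 19600 J.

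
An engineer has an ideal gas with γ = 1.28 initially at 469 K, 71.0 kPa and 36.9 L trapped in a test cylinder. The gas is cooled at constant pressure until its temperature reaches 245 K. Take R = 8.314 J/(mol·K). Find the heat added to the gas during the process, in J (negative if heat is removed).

n = P₁V₁/(RT₁) = 71.0×36.9/(8.314×469) = 0.672 mol.
Isobaric: P stays 71.0 kPa; V/T = const ⇒ T₂ = 245 K, V₂ = 19.3 L.
W = PΔV = 71.0×(19.3−36.9) kPa·L = -1250 J.
ΔU = nCvΔT = 0.672×29.7×(245−469) = -4470 J.
Q = ΔU + W = nCpΔT = -5720 J.

-5720 J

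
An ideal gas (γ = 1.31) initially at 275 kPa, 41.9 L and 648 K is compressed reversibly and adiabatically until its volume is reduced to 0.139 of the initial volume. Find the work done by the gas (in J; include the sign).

-31400 J

n = P₁V₁/(RT₁) = 275×41.9/(8.314×648) = 2.14 mol.
Adiabatic: TV^(γ−1) = const ⇒ T₂ = 648×(7.19)^0.310 = 1190 K; PV^γ = const ⇒ P₂ = 3650 kPa.
ΔU = nCvΔT = 2.14×26.8×(1190−648) = 31400 J.
Q = 0 for an adiabatic process, so W = −ΔU = -31400 J.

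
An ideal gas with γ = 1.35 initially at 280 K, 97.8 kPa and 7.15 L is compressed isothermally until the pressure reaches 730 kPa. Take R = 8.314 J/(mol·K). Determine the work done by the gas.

-1410 J

n = P₁V₁/(RT₁) = 97.8×7.15/(8.314×280) = 0.300 mol.
Isothermal: T stays 280 K; PV = const ⇒ V₂ = 0.958 L, P₂ = 730 kPa.
W = nRT ln(V₂/V₁) = 0.300×8.314×280×ln(0.134) = -1410 J.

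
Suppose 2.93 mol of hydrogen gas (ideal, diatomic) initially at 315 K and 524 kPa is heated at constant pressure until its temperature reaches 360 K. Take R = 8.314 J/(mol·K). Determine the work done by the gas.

1100 J

V₁ = nRT₁/P₁ = 2.93×8.314×315/524 = 14.6 L.
Isobaric: P stays 524 kPa; V/T = const ⇒ T₂ = 360 K, V₂ = 16.7 L.
W = PΔV = 524×(16.7−14.6) kPa·L = 1100 J.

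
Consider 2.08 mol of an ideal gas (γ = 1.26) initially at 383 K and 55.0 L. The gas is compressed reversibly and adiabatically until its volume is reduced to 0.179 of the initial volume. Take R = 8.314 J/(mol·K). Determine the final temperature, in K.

P₁ = nRT₁/V₁ = 2.08×8.314×383/55.0 = 120 kPa.
Adiabatic: TV^(γ−1) = const ⇒ T₂ = 383×(5.59)^0.260 = 599 K; PV^γ = const ⇒ P₂ = 1050 kPa.

599 K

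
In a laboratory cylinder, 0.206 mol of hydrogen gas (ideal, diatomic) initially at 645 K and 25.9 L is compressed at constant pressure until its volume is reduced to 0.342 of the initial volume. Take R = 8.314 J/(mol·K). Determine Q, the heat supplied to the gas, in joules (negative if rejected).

P₁ = nRT₁/V₁ = 0.206×8.314×645/25.9 = 42.7 kPa.
Isobaric: P stays 42.7 kPa; V/T = const ⇒ T₂ = 221 K, V₂ = 8.86 L.
W = PΔV = 42.7×(8.86−25.9) kPa·L = -727 J.
ΔU = nCvΔT = 0.206×20.8×(221−645) = -1820 J.
Q = ΔU + W = nCpΔT = -2540 J.

-2540 J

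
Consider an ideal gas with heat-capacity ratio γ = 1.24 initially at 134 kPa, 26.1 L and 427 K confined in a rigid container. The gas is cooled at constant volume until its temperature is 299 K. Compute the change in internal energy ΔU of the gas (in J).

n = P₁V₁/(RT₁) = 134×26.1/(8.314×427) = 0.985 mol.
Isochoric: V stays 26.1 L; P/T = const ⇒ T₂ = 299 K, P₂ = 93.8 kPa.
For an ideal gas ΔU = nCvΔT with Cv = R/(γ−1) = 34.6 J/(mol·K).
ΔU = 0.985×34.6×(299−427) = -4370 J.

-4370 J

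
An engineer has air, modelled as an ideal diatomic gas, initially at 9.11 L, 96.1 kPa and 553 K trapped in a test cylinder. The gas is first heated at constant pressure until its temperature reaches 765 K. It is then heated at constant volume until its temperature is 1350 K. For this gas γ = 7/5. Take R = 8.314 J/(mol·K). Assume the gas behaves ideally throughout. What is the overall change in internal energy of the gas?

n = P₁V₁/(RT₁) = 96.1×9.11/(8.314×553) = 0.190 mol.
Step 1 — Isobaric: P stays 96.1 kPa; V/T = const ⇒ T₂ = 765 K, V₂ = 12.6 L.
W = PΔV = 96.1×(12.6−9.11) kPa·L = 336 J.
ΔU = nCvΔT = 0.190×20.8×(765−553) = 839 J.
Q = ΔU + W = nCpΔT = 1170 J.
State after step 1: P = 96.1 kPa, V = 12.6 L, T = 765 K.
Step 2 — Isochoric: V stays 12.6 L; P/T = const ⇒ T₂ = 1350 K, P₂ = 170 kPa.
W = 0 (no volume change).
ΔU = nCvΔT = 0.190×20.8×(1350−765) = 2320 J.
Q = ΔU = 2320 J.
Net over both steps: W = 336 J, Q = 3490 J, ΔU = 3150 J.

3150 J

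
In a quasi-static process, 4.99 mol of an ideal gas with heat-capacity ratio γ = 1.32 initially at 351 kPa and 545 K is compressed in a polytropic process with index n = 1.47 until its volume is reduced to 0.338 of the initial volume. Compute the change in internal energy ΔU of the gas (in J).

47000 J

V₁ = nRT₁/P₁ = 4.99×8.314×545/351 = 64.4 L.
Polytropic n=1.47: T₂ = T₁(V₁/V₂)^(n−1) = 545×(2.96)^0.47 = 907 K; P₂ = P₁(V₁/V₂)^n = 1730 kPa.
For an ideal gas ΔU = nCvΔT with Cv = R/(γ−1) = 26.0 J/(mol·K).
ΔU = 4.99×26.0×(907−545) = 47000 J.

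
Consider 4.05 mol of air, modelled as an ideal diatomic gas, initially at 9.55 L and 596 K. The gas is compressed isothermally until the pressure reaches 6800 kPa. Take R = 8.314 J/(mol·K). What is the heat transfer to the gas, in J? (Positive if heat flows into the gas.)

P₁ = nRT₁/V₁ = 4.05×8.314×596/9.55 = 2100 kPa.
Isothermal: T stays 596 K; PV = const ⇒ V₂ = 2.95 L, P₂ = 6800 kPa.
ΔU = 0 (ideal gas, T constant).
W = nRT ln(V₂/V₁) = 4.05×8.314×596×ln(0.309) = -23600 J.
Q = ΔU + W = -23600 J.

-23600 J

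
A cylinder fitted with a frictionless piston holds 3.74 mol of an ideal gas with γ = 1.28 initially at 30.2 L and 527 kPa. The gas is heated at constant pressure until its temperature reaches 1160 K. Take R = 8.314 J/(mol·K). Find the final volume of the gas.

T₁ = P₁V₁/(nR) = 527×30.2/(3.74×8.314) = 512 K.
Isobaric: P stays 527 kPa; V/T = const ⇒ T₂ = 1160 K, V₂ = 68.4 L.

68.4 L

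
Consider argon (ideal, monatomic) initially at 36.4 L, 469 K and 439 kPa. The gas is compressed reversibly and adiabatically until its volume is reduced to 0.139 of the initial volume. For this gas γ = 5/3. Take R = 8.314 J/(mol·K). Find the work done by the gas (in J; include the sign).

n = P₁V₁/(RT₁) = 439×36.4/(8.314×469) = 4.10 mol.
Adiabatic: TV^(γ−1) = const ⇒ T₂ = 469×(7.19)^0.667 = 1750 K; PV^γ = const ⇒ P₂ = 11800 kPa.
ΔU = nCvΔT = 4.10×12.5×(1750−469) = 65400 J.
Q = 0 for an adiabatic process, so W = −ΔU = -65400 J.

-65400 J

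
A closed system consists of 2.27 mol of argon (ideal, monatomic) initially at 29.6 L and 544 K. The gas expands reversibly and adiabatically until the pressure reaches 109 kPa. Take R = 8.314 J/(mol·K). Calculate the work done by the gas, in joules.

P₁ = nRT₁/V₁ = 2.27×8.314×544/29.6 = 347 kPa.
Adiabatic: T₂/T₁ = (P₂/P₁)^((γ−1)/γ) ⇒ T₂ = 544×(0.314)^0.400 = 342 K; V₂ = 59.3 L.
ΔU = nCvΔT = 2.27×12.5×(342−544) = -5710 J.
Q = 0 for an adiabatic process, so W = −ΔU = 5710 J.

5710 J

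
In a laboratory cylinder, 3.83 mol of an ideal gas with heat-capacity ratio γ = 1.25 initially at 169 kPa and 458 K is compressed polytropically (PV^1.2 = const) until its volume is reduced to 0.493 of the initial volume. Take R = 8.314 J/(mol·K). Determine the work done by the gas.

V₁ = nRT₁/P₁ = 3.83×8.314×458/169 = 86.3 L.
Polytropic n=1.2: T₂ = T₁(V₁/V₂)^(n−1) = 458×(2.03)^0.20 = 528 K; P₂ = P₁(V₁/V₂)^n = 395 kPa.
W = (P₁V₁−P₂V₂)/(n−1) = (169×86.3−395×42.5)/0.20 = -11100 J.

-11100 J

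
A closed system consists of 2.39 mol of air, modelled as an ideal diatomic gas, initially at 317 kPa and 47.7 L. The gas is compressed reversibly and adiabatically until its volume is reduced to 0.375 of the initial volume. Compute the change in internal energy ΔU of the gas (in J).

18200 J

T₁ = P₁V₁/(nR) = 317×47.7/(2.39×8.314) = 761 K.
Adiabatic: TV^(γ−1) = const ⇒ T₂ = 761×(2.67)^0.400 = 1130 K; PV^γ = const ⇒ P₂ = 1250 kPa.
For an ideal gas ΔU = nCvΔT with Cv = (5/2)R = 20.8 J/(mol·K).
ΔU = 2.39×20.8×(1130−761) = 18200 J.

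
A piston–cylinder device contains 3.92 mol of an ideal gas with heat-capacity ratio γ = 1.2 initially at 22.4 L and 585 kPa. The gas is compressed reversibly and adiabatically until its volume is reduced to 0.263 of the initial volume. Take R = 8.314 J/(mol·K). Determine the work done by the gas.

-20100 J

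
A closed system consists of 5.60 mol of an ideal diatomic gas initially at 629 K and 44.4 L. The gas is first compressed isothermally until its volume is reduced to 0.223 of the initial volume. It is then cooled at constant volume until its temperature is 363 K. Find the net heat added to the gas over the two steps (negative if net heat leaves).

-74900 J

P₁ = nRT₁/V₁ = 5.60×8.314×629/44.4 = 660 kPa.
Step 1 — Isothermal: T stays 629 K; PV = const ⇒ V₂ = 9.90 L, P₂ = 2960 kPa.
ΔU = 0 (ideal gas, T constant).
W = nRT ln(V₂/V₁) = 5.60×8.314×629×ln(0.223) = -43900 J.
Q = ΔU + W = -43900 J.
State after step 1: P = 2960 kPa, V = 9.90 L, T = 629 K.
Step 2 — Isochoric: V stays 9.90 L; P/T = const ⇒ T₂ = 363 K, P₂ = 1710 kPa.
W = 0 (no volume change).
ΔU = nCvΔT = 5.60×20.8×(363−629) = -31000 J.
Q = ΔU = -31000 J.
Net over both steps: W = -43900 J, Q = -74900 J, ΔU = -31000 J.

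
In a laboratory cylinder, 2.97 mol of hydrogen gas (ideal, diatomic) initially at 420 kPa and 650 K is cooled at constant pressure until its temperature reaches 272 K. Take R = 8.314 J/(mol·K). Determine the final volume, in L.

16.0 L

V₁ = nRT₁/P₁ = 2.97×8.314×650/420 = 38.2 L.
Isobaric: P stays 420 kPa; V/T = const ⇒ T₂ = 272 K, V₂ = 16.0 L.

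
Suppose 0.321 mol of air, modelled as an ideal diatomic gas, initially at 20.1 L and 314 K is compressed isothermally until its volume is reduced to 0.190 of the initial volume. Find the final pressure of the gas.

219 kPa

P₁ = nRT₁/V₁ = 0.321×8.314×314/20.1 = 41.7 kPa.
Isothermal: T stays 314 K; PV = const ⇒ V₂ = 3.82 L, P₂ = 219 kPa.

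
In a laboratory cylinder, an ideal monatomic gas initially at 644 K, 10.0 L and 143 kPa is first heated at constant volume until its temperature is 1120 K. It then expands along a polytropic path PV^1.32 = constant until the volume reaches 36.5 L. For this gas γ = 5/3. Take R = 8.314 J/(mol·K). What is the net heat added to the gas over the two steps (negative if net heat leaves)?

n = P₁V₁/(RT₁) = 143×10.0/(8.314×644) = 0.267 mol.
Step 1 — Isochoric: V stays 10.0 L; P/T = const ⇒ T₂ = 1120 K, P₂ = 249 kPa.
W = 0 (no volume change).
ΔU = nCvΔT = 0.267×12.5×(1120−644) = 1590 J.
Q = ΔU = 1590 J.
State after step 1: P = 249 kPa, V = 10.0 L, T = 1120 K.
Step 2 — Polytropic n=1.32: T₂ = T₁(V₁/V₂)^(n−1) = 1120×(0.274)^0.32 = 740 K; P₂ = P₁(V₁/V₂)^n = 45.0 kPa.
W = (P₁V₁−P₂V₂)/(n−1) = (249×10.0−45.0×36.5)/0.32 = 2640 J.
ΔU = nCvΔT = 0.267×12.5×(740−1120) = -1270 J.
Q = ΔU + W = 1370 J.
Net over both steps: W = 2640 J, Q = 2960 J, ΔU = 320 J.

2960 J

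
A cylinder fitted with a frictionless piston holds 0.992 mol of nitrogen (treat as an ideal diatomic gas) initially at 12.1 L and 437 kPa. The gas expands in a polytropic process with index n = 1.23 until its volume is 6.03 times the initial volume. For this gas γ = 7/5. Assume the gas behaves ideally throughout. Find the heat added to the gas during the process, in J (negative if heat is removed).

3310 J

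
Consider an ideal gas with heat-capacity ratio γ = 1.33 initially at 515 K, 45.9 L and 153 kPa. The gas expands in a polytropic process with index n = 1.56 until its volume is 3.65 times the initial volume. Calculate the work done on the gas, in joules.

-6470 J

n = P₁V₁/(RT₁) = 153×45.9/(8.314×515) = 1.64 mol.
Polytropic n=1.56: T₂ = T₁(V₁/V₂)^(n−1) = 515×(0.274)^0.56 = 249 K; P₂ = P₁(V₁/V₂)^n = 20.3 kPa.
W = (P₁V₁−P₂V₂)/(n−1) = (153×45.9−20.3×168)/0.56 = 6470 J.
Work done on the gas = −W_by = -6470 J.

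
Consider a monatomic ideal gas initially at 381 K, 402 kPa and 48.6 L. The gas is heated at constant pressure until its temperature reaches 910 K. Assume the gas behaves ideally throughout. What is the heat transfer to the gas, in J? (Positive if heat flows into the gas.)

67800 J

n = P₁V₁/(RT₁) = 402×48.6/(8.314×381) = 6.17 mol.
Isobaric: P stays 402 kPa; V/T = const ⇒ T₂ = 910 K, V₂ = 116 L.
W = PΔV = 402×(116−48.6) kPa·L = 27100 J.
ΔU = nCvΔT = 6.17×12.5×(910−381) = 40700 J.
Q = ΔU + W = nCpΔT = 67800 J.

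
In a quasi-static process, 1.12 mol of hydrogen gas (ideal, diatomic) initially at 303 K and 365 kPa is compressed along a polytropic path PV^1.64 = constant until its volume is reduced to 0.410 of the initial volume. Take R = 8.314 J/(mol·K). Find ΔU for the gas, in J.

V₁ = nRT₁/P₁ = 1.12×8.314×303/365 = 7.73 L.
Polytropic n=1.64: T₂ = T₁(V₁/V₂)^(n−1) = 303×(2.44)^0.64 = 536 K; P₂ = P₁(V₁/V₂)^n = 1580 kPa.
For an ideal gas ΔU = nCvΔT with Cv = (5/2)R = 20.8 J/(mol·K).
ΔU = 1.12×20.8×(536−303) = 5430 J.

5430 J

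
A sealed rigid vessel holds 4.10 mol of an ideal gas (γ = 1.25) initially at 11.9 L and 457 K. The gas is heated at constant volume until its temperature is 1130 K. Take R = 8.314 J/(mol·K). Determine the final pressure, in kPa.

3240 kPa

P₁ = nRT₁/V₁ = 4.10×8.314×457/11.9 = 1310 kPa.
Isochoric: V stays 11.9 L; P/T = const ⇒ T₂ = 1130 K, P₂ = 3240 kPa.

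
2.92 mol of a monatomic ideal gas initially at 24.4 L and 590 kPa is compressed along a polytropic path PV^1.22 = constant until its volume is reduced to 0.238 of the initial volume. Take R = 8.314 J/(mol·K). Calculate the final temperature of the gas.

T₁ = P₁V₁/(nR) = 590×24.4/(2.92×8.314) = 593 K.
Polytropic n=1.22: T₂ = T₁(V₁/V₂)^(n−1) = 593×(4.20)^0.22 = 813 K; P₂ = P₁(V₁/V₂)^n = 3400 kPa.

813 K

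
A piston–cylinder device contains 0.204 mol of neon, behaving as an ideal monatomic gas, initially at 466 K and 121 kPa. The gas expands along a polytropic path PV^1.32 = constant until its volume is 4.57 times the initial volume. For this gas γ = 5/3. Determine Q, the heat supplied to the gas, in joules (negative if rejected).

495 J

V₁ = nRT₁/P₁ = 0.204×8.314×466/121 = 6.53 L.
Polytropic n=1.32: T₂ = T₁(V₁/V₂)^(n−1) = 466×(0.219)^0.32 = 287 K; P₂ = P₁(V₁/V₂)^n = 16.3 kPa.
W = (P₁V₁−P₂V₂)/(n−1) = (121×6.53−16.3×29.9)/0.32 = 951 J.
ΔU = nCvΔT = 0.204×12.5×(287−466) = -457 J.
Q = ΔU + W = 495 J.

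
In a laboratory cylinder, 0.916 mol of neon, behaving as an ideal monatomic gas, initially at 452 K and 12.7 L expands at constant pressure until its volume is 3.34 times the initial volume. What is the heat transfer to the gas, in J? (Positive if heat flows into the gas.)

20100 J

P₁ = nRT₁/V₁ = 0.916×8.314×452/12.7 = 271 kPa.
Isobaric: P stays 271 kPa; V/T = const ⇒ T₂ = 1510 K, V₂ = 42.4 L.
W = PΔV = 271×(42.4−12.7) kPa·L = 8050 J.
ΔU = nCvΔT = 0.916×12.5×(1510−452) = 12100 J.
Q = ΔU + W = nCpΔT = 20100 J.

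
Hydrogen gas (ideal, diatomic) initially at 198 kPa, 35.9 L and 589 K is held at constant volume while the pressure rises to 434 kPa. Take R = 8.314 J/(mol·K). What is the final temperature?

Isochoric: V stays 35.9 L; P/T = const ⇒ T₂ = 1290 K, P₂ = 434 kPa.

1290 K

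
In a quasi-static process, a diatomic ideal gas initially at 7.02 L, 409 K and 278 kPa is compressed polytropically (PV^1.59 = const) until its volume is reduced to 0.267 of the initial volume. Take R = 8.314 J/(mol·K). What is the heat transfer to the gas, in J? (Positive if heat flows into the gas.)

1850 J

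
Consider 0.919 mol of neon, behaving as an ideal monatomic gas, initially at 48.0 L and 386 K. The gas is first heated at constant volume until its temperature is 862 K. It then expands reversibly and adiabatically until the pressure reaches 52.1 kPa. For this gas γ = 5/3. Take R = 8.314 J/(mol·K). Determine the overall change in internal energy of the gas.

2280 J

P₁ = nRT₁/V₁ = 0.919×8.314×386/48.0 = 61.4 kPa.
Step 1 — Isochoric: V stays 48.0 L; P/T = const ⇒ T₂ = 862 K, P₂ = 137 kPa.
W = 0 (no volume change).
ΔU = nCvΔT = 0.919×12.5×(862−386) = 5460 J.
Q = ΔU = 5460 J.
State after step 1: P = 137 kPa, V = 48.0 L, T = 862 K.
Step 2 — Adiabatic: T₂/T₁ = (P₂/P₁)^((γ−1)/γ) ⇒ T₂ = 862×(0.380)^0.400 = 585 K; V₂ = 85.8 L.
ΔU = nCvΔT = 0.919×12.5×(585−862) = -3170 J.
Q = 0 for an adiabatic process, so W = −ΔU = 3170 J.
Net over both steps: W = 3170 J, Q = 5460 J, ΔU = 2280 J.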